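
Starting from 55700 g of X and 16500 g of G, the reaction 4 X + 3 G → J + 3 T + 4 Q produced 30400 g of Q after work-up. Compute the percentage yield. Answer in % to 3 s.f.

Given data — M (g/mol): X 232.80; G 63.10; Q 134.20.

n(X) = 55700 / 232.80 = 239.3 mol
n(G) = 16500 / 63.10 = 261.5 mol
n/ν for X = 239.3/4 = 59.83
n/ν for G = 261.5/3 = 87.17
Smallest n/ν is X → limiting reagent.
theoretical n(Q) = (4/4) × 239.3 = 239.3 mol → 32110 g
% yield = 30400 / 32110 × 100 = 94.67 %

94.7 %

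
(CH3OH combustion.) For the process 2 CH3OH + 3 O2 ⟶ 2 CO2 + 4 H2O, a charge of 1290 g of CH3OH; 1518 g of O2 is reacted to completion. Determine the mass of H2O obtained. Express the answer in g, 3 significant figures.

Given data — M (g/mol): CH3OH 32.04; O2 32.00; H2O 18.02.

n(CH3OH) = 1290 / 32.04 = 40.26 mol
n(O2) = 1518 / 32.00 = 47.44 mol
n/ν for CH3OH = 40.26/2 = 20.13
n/ν for O2 = 47.44/3 = 15.81
Smallest n/ν is O2 → limiting reagent.
n(H2O) = (4/3) × 47.44 = 63.25 mol
mass = 63.25 × 18.02 = 1140 g

1140 g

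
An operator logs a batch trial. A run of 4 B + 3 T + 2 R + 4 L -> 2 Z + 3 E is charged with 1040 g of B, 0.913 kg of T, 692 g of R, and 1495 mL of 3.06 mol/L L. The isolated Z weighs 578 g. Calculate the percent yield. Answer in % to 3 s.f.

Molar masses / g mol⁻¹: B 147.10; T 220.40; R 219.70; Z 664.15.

n(B) = 1040 / 147.10 = 7.070 mol
n(T) = 0.9130×1000 / 220.40 = 4.142 mol
n(R) = 692.0 / 219.70 = 3.150 mol
n(L) = 3.06 × 1495/1000 = 4.575 mol
n/ν for B = 7.070/4 = 1.768
n/ν for T = 4.142/3 = 1.381
n/ν for R = 3.150/2 = 1.575
n/ν for L = 4.575/4 = 1.144
Smallest n/ν is L → limiting reagent.
theoretical n(Z) = (2/4) × 4.575 = 2.288 mol → 1520 g
% yield = 578 / 1520 × 100 = 38.03 %

38.0 %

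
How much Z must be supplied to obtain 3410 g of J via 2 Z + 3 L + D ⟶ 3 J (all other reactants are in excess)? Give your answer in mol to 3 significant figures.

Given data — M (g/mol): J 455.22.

n(J) = 3410 / 455.22 = 7.491 mol
n(Z) = (2/3) × 7.491 = 4.994 mol

4.99 mol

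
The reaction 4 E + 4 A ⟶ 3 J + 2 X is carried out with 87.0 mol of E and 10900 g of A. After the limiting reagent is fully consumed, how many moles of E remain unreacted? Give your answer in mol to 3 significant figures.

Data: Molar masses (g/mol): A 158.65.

n(E) = 87.00 mol
n(A) = 10900 / 158.65 = 68.70 mol
n/ν for E = 87.00/4 = 21.75
n/ν for A = 68.70/4 = 17.18
Smallest n/ν is A → limiting reagent.
E consumed = (4/4) × 68.70 = 68.70 mol
E remaining = 87.00 − 68.70 = 18.30 mol

18.3 mol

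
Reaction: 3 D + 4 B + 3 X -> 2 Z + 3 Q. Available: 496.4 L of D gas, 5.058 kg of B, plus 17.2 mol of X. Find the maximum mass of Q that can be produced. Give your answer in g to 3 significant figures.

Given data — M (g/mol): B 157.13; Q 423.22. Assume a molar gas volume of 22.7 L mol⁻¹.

n(D) = 496.4 / 22.7 = 21.87 mol
n(B) = 5.058×1000 / 157.13 = 32.19 mol
n(X) = 17.20 mol
n/ν → D: 7.290, B: 8.048, X: 5.733; X is limiting.
n(Q) = (3/3) × 17.20 = 17.20 mol
mass = 17.20 × 423.22 = 7279 g

7280 g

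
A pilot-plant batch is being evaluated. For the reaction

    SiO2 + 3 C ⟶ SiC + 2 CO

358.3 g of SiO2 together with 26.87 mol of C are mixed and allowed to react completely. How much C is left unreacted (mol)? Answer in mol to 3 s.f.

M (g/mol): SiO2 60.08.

n(SiO2) = 358.3 / 60.08 = 5.964 mol
n(C) = 26.87 mol
n/ν for SiO2 = 5.964/1 = 5.964
n/ν for C = 26.87/3 = 8.957
Smallest n/ν is SiO2 → limiting reagent.
C consumed = (3/1) × 5.964 = 17.89 mol
C remaining = 26.87 − 17.89 = 8.980 mol

8.98 mol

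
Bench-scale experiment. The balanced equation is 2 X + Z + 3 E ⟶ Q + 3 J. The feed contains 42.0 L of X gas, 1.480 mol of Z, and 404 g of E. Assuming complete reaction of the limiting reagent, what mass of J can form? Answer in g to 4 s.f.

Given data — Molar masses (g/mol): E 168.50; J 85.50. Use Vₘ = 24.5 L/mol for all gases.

205.0 g

n(X) = 42.00 / 24.5 = 1.714 mol
n(Z) = 1.480 mol
n(E) = 404.0 / 168.50 = 2.398 mol
n/ν for X = 1.714/2 = 0.8570
n/ν for Z = 1.480/1 = 1.480
n/ν for E = 2.398/3 = 0.7993
Smallest n/ν is E → limiting reagent.
n(J) = (3/3) × 2.398 = 2.398 mol
mass = 2.398 × 85.50 = 205.0 g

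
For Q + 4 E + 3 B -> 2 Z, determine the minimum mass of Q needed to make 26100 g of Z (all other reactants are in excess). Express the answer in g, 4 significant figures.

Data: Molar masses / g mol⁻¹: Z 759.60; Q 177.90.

n(Z) = 26100 / 759.60 = 34.36 mol
n(Q) = (1/2) × 34.36 = 17.18 mol
mass = 17.18 × 177.90 = 3056 g

3056 g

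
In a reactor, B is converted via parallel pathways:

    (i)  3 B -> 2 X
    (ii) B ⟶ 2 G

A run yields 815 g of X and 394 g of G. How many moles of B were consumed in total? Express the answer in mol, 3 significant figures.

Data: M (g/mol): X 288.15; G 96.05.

n(X) = 815 / 288.15 = 2.828 mol
n(G) = 394 / 96.05 = 4.102 mol
n(B) via (i) = (3/2)×2.828 = 4.242 mol
n(B) via (ii) = (1/2)×4.102 = 2.051 mol
total n(B) = 4.242 + 2.051 = 6.293 mol

6.29 mol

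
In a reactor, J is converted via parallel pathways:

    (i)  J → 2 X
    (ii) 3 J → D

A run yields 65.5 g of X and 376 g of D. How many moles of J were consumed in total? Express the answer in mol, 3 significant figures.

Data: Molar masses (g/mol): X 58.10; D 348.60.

n(X) = 65.5 / 58.10 = 1.127 mol
n(D) = 376 / 348.60 = 1.079 mol
n(J) via (i) = (1/2)×1.127 = 0.5635 mol
n(J) via (ii) = (3/1)×1.079 = 3.237 mol
total n(J) = 0.5635 + 3.237 = 3.801 mol

3.80 mol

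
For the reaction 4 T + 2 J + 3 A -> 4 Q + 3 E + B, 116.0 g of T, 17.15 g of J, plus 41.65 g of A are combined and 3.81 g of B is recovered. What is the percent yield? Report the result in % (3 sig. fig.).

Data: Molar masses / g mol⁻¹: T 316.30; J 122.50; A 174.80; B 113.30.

n(T) = 116.0 / 316.30 = 0.3667 mol
n(J) = 17.15 / 122.50 = 0.1400 mol
n(A) = 41.65 / 174.80 = 0.2383 mol
n/ν → T: 0.09168, J: 0.07000, A: 0.07943; J is limiting.
theoretical n(B) = (1/2) × 0.1400 = 0.07000 mol → 7.931 g
% yield = 3.81 / 7.931 × 100 = 48.04 %

48.0 %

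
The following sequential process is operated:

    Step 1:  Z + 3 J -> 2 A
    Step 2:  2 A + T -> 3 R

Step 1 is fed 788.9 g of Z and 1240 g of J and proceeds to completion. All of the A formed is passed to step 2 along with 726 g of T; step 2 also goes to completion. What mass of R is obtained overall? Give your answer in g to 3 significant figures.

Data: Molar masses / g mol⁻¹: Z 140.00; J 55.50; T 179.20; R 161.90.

1970 g

Step 1:
n(Z) = 788.9 / 140.00 = 5.635 mol
n(J) = 1240 / 55.50 = 22.34 mol
n/ν for Z = 5.635/1 = 5.635
n/ν for J = 22.34/3 = 7.447
Smallest n/ν is Z → limiting reagent.
n(A) produced = (2/1) × 5.635 = 11.27 mol
Step 2:
n(A) available = 11.27 mol
n(T) = 726.0 / 179.20 = 4.051 mol
n/ν for A = 11.27/2 = 5.635
n/ν for T = 4.051/1 = 4.051
Smallest n/ν is T → limiting reagent.
n(R) = (3/1) × 4.051 = 12.15 mol
mass = 12.15 × 161.90 = 1967 g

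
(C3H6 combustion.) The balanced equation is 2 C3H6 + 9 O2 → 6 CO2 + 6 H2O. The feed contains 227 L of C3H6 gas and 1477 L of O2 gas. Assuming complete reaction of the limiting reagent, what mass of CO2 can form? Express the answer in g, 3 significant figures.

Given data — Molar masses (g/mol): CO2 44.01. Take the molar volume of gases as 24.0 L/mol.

n(C3H6) = 227.0 / 24.0 = 9.458 mol
n(O2) = 1477 / 24.0 = 61.54 mol
n/ν → C3H6: 4.729, O2: 6.838; C3H6 is limiting.
n(CO2) = (6/2) × 9.458 = 28.37 mol
mass = 28.37 × 44.01 = 1249 g

1250 g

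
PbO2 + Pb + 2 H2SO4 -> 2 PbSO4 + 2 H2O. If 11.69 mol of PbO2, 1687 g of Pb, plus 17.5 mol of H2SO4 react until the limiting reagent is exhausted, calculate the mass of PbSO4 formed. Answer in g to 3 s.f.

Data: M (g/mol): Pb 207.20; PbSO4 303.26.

n(PbO2) = 11.69 mol
n(Pb) = 1687 / 207.20 = 8.142 mol
n(H2SO4) = 17.50 mol
n/ν for PbO2 = 11.69/1 = 11.69
n/ν for Pb = 8.142/1 = 8.142
n/ν for H2SO4 = 17.50/2 = 8.750
Smallest n/ν is Pb → limiting reagent.
n(PbSO4) = (2/1) × 8.142 = 16.28 mol
mass = 16.28 × 303.26 = 4937 g

4940 g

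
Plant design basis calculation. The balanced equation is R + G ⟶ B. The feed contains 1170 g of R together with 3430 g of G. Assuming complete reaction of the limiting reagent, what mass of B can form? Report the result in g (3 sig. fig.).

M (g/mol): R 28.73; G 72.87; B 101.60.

n(R) = 1170 / 28.73 = 40.72 mol
n(G) = 3430 / 72.87 = 47.07 mol
n/ν for R = 40.72/1 = 40.72
n/ν for G = 47.07/1 = 47.07
Smallest n/ν is R → limiting reagent.
n(B) = (1/1) × 40.72 = 40.72 mol
mass = 40.72 × 101.60 = 4137 g

4140 g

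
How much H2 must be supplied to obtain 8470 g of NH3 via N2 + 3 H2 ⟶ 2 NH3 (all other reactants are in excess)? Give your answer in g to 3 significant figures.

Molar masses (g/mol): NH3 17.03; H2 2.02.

n(NH3) = 8470 / 17.03 = 497.4 mol
n(H2) = (3/2) × 497.4 = 746.1 mol
mass = 746.1 × 2.02 = 1507 g

1510 g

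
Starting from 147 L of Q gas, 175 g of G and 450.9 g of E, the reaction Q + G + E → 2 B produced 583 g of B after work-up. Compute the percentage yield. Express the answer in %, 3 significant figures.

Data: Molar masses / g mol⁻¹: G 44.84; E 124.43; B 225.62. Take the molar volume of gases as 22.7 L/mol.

n(Q) = 147.0 / 22.7 = 6.476 mol
n(G) = 175.0 / 44.84 = 3.903 mol
n(E) = 450.9 / 124.43 = 3.624 mol
n/ν → Q: 6.476, G: 3.903, E: 3.624; E is limiting.
theoretical n(B) = (2/1) × 3.624 = 7.248 mol → 1635 g
% yield = 583 / 1635 × 100 = 35.66 %

35.7 %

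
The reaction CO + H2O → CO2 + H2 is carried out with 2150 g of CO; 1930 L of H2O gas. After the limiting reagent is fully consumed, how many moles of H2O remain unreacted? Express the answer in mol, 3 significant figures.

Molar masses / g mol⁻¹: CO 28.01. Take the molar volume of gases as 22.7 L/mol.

8.26 mol

n(CO) = 2150 / 28.01 = 76.76 mol
n(H2O) = 1930 / 22.7 = 85.02 mol
n/ν for CO = 76.76/1 = 76.76
n/ν for H2O = 85.02/1 = 85.02
Smallest n/ν is CO → limiting reagent.
H2O consumed = (1/1) × 76.76 = 76.76 mol
H2O remaining = 85.02 − 76.76 = 8.260 mol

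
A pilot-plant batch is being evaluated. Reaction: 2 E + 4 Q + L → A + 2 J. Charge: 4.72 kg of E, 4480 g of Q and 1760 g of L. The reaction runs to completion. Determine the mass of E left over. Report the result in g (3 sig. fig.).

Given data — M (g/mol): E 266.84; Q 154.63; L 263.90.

n(E) = 4.720×1000 / 266.84 = 17.69 mol
n(Q) = 4480 / 154.63 = 28.97 mol
n(L) = 1760 / 263.90 = 6.669 mol
n/ν for E = 17.69/2 = 8.845
n/ν for Q = 28.97/4 = 7.243
n/ν for L = 6.669/1 = 6.669
Smallest n/ν is L → limiting reagent.
E consumed = (2/1) × 6.669 = 13.34 mol
E remaining = 17.69 − 13.34 = 4.350 mol
mass = 4.350 × 266.84 = 1161 g

1160 g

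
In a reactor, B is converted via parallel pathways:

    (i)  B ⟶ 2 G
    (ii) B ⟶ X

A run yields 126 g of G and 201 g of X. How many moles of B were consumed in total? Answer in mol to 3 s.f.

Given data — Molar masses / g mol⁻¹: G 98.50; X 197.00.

1.66 mol

n(G) = 126 / 98.50 = 1.279 mol
n(X) = 201 / 197.00 = 1.020 mol
n(B) via (i) = (1/2)×1.279 = 0.6395 mol
n(B) via (ii) = (1/1)×1.020 = 1.020 mol
total n(B) = 0.6395 + 1.020 = 1.660 mol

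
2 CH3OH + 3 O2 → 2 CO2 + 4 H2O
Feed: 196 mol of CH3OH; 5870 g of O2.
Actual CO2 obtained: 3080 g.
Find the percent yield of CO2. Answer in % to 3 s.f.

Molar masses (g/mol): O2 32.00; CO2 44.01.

n(CH3OH) = 196.0 mol
n(O2) = 5870 / 32.00 = 183.4 mol
n/ν → CH3OH: 98.00, O2: 61.13; O2 is limiting.
theoretical n(CO2) = (2/3) × 183.4 = 122.3 mol → 5382 g
% yield = 3080 / 5382 × 100 = 57.23 %

57.2 %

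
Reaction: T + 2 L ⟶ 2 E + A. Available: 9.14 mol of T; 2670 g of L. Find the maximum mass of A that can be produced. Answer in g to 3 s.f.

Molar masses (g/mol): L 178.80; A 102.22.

n(T) = 9.140 mol
n(L) = 2670 / 178.80 = 14.93 mol
n/ν for T = 9.140/1 = 9.140
n/ν for L = 14.93/2 = 7.465
Smallest n/ν is L → limiting reagent.
n(A) = (1/2) × 14.93 = 7.465 mol
mass = 7.465 × 102.22 = 763.1 g

763 g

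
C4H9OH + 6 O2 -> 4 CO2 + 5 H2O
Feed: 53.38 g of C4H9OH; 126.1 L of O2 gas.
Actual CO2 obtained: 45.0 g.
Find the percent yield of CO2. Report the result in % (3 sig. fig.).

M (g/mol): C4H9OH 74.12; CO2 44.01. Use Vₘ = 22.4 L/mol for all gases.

35.5 %

n(C4H9OH) = 53.38 / 74.12 = 0.7202 mol
n(O2) = 126.1 / 22.4 = 5.629 mol
n/ν → C4H9OH: 0.7202, O2: 0.9382; C4H9OH is limiting.
theoretical n(CO2) = (4/1) × 0.7202 = 2.881 mol → 126.8 g
% yield = 45.0 / 126.8 × 100 = 35.49 %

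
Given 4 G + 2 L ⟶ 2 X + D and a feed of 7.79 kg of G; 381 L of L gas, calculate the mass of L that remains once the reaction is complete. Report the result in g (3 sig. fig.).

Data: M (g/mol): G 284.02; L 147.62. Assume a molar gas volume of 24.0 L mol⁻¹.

319 g

n(G) = 7.790×1000 / 284.02 = 27.43 mol
n(L) = 381.0 / 24.0 = 15.88 mol
n/ν for G = 27.43/4 = 6.858
n/ν for L = 15.88/2 = 7.940
Smallest n/ν is G → limiting reagent.
L consumed = (2/4) × 27.43 = 13.72 mol
L remaining = 15.88 − 13.72 = 2.160 mol
mass = 2.160 × 147.62 = 318.9 g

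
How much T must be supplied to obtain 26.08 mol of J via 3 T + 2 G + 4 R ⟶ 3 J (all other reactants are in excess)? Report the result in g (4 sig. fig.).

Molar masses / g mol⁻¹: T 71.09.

1854 g

n(J) = 26.08 mol
n(T) = (3/3) × 26.08 = 26.08 mol
mass = 26.08 × 71.09 = 1854 g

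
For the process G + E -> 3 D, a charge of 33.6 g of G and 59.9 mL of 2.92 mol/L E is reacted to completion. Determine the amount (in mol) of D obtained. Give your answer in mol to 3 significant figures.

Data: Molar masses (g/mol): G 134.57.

n(G) = 33.60 / 134.57 = 0.2497 mol
n(E) = 2.92 × 59.90/1000 = 0.1749 mol
n/ν → G: 0.2497, E: 0.1749; E is limiting.
n(D) = (3/1) × 0.1749 = 0.5247 mol

0.525 mol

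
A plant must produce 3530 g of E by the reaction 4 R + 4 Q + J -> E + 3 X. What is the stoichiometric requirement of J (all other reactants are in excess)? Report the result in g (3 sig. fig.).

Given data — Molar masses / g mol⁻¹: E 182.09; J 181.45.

n(E) = 3530 / 182.09 = 19.39 mol
n(J) = (1/1) × 19.39 = 19.39 mol
mass = 19.39 × 181.45 = 3518 g

3520 g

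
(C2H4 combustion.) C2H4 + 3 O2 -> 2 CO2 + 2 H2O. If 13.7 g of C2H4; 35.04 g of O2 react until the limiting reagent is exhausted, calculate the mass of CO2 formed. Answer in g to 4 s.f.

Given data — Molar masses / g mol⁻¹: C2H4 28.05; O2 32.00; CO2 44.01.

n(C2H4) = 13.70 / 28.05 = 0.4884 mol
n(O2) = 35.04 / 32.00 = 1.095 mol
n/ν → C2H4: 0.4884, O2: 0.3650; O2 is limiting.
n(CO2) = (2/3) × 1.095 = 0.7300 mol
mass = 0.7300 × 44.01 = 32.13 g

32.13 g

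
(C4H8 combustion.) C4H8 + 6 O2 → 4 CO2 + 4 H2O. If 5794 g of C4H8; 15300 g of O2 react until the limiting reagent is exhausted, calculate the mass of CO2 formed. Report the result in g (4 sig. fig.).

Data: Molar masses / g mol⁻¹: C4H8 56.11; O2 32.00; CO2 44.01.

n(C4H8) = 5794 / 56.11 = 103.3 mol
n(O2) = 15300 / 32.00 = 478.1 mol
n/ν → C4H8: 103.3, O2: 79.68; O2 is limiting.
n(CO2) = (4/6) × 478.1 = 318.7 mol
mass = 318.7 × 44.01 = 14030 g

14030 g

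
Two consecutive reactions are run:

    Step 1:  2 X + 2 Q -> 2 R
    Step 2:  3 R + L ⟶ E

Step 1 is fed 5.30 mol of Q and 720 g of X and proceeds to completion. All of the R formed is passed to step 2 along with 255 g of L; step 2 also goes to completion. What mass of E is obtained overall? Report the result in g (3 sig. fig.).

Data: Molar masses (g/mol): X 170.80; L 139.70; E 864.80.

1220 g

Step 1:
n(Q) = 5.300 mol
n(X) = 720.0 / 170.80 = 4.215 mol
n/ν → Q: 2.650, X: 2.108; X is limiting.
n(R) produced = (2/2) × 4.215 = 4.215 mol
Step 2:
n(R) available = 4.215 mol
n(L) = 255.0 / 139.70 = 1.825 mol
n/ν → R: 1.405, L: 1.825; R is limiting.
n(E) = (1/3) × 4.215 = 1.405 mol
mass = 1.405 × 864.80 = 1215 g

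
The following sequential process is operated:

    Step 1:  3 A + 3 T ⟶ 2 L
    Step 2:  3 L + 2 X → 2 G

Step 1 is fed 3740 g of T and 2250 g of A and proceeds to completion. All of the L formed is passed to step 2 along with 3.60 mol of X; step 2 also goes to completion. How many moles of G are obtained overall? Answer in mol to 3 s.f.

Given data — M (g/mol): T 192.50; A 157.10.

3.60 mol

Step 1:
n(T) = 3740 / 192.50 = 19.43 mol
n(A) = 2250 / 157.10 = 14.32 mol
n/ν for T = 19.43/3 = 6.477
n/ν for A = 14.32/3 = 4.773
Smallest n/ν is A → limiting reagent.
n(L) produced = (2/3) × 14.32 = 9.547 mol
Step 2:
n(L) available = 9.547 mol
n(X) = 3.600 mol
n/ν for L = 9.547/3 = 3.182
n/ν for X = 3.600/2 = 1.800
Smallest n/ν is X → limiting reagent.
n(G) = (2/2) × 3.600 = 3.600 mol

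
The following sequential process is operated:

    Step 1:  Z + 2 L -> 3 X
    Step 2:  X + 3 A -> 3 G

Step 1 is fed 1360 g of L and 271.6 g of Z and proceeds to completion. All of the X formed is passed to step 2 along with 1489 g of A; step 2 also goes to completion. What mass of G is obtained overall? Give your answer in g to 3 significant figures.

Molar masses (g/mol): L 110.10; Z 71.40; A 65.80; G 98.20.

Step 1:
n(L) = 1360 / 110.10 = 12.35 mol
n(Z) = 271.6 / 71.40 = 3.804 mol
n/ν for L = 12.35/2 = 6.175
n/ν for Z = 3.804/1 = 3.804
Smallest n/ν is Z → limiting reagent.
n(X) produced = (3/1) × 3.804 = 11.41 mol
Step 2:
n(X) available = 11.41 mol
n(A) = 1489 / 65.80 = 22.63 mol
n/ν for X = 11.41/1 = 11.41
n/ν for A = 22.63/3 = 7.543
Smallest n/ν is A → limiting reagent.
n(G) = (3/3) × 22.63 = 22.63 mol
mass = 22.63 × 98.20 = 2222 g

2220 g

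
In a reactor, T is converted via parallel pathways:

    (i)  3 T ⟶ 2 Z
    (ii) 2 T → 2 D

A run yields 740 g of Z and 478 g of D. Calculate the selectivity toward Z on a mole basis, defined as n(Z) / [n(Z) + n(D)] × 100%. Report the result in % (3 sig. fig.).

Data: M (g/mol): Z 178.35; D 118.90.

50.8 %

n(Z) = 740 / 178.35 = 4.149 mol
n(D) = 478 / 118.90 = 4.020 mol
selectivity = 4.149/(4.149+4.020) × 100 = 50.79 %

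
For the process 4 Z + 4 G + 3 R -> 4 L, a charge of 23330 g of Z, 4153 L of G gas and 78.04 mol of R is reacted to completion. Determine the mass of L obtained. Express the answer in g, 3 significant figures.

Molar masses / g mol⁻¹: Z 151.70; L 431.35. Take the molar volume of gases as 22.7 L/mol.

n(Z) = 23330 / 151.70 = 153.8 mol
n(G) = 4153 / 22.7 = 183.0 mol
n(R) = 78.04 mol
n/ν for Z = 153.8/4 = 38.45
n/ν for G = 183.0/4 = 45.75
n/ν for R = 78.04/3 = 26.01
Smallest n/ν is R → limiting reagent.
n(L) = (4/3) × 78.04 = 104.1 mol
mass = 104.1 × 431.35 = 44900 g

44900 g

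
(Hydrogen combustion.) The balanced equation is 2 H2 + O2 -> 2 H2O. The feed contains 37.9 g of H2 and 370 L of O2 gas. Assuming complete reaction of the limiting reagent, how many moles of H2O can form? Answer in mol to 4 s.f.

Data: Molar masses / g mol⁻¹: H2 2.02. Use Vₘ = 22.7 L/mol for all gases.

18.76 mol

n(H2) = 37.90 / 2.02 = 18.76 mol
n(O2) = 370.0 / 22.7 = 16.30 mol
n/ν for H2 = 18.76/2 = 9.380
n/ν for O2 = 16.30/1 = 16.30
Smallest n/ν is H2 → limiting reagent.
n(H2O) = (2/2) × 18.76 = 18.76 mol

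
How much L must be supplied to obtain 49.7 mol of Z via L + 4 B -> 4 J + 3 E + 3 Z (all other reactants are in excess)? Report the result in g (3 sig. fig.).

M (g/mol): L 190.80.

3160 g

n(Z) = 49.70 mol
n(L) = (1/3) × 49.70 = 16.57 mol
mass = 16.57 × 190.80 = 3162 g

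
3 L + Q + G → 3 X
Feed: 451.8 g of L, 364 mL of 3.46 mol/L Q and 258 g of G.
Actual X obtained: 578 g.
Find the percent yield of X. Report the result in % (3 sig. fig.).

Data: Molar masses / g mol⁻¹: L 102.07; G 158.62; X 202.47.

75.6 %

n(L) = 451.8 / 102.07 = 4.426 mol
n(Q) = 3.46 × 364.0/1000 = 1.259 mol
n(G) = 258.0 / 158.62 = 1.627 mol
n/ν → L: 1.475, Q: 1.259, G: 1.627; Q is limiting.
theoretical n(X) = (3/1) × 1.259 = 3.777 mol → 764.7 g
% yield = 578 / 764.7 × 100 = 75.59 %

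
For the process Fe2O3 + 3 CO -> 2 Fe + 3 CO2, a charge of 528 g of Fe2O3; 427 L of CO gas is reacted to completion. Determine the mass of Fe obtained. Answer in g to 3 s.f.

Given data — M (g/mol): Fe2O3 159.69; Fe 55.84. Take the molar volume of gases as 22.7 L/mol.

369 g

n(Fe2O3) = 528.0 / 159.69 = 3.306 mol
n(CO) = 427.0 / 22.7 = 18.81 mol
n/ν for Fe2O3 = 3.306/1 = 3.306
n/ν for CO = 18.81/3 = 6.270
Smallest n/ν is Fe2O3 → limiting reagent.
n(Fe) = (2/1) × 3.306 = 6.612 mol
mass = 6.612 × 55.84 = 369.2 g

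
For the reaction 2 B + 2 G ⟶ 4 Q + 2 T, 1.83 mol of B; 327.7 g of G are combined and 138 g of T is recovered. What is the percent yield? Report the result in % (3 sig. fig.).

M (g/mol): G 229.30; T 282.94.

34.1 %

n(B) = 1.830 mol
n(G) = 327.7 / 229.30 = 1.429 mol
n/ν → B: 0.9150, G: 0.7145; G is limiting.
theoretical n(T) = (2/2) × 1.429 = 1.429 mol → 404.3 g
% yield = 138 / 404.3 × 100 = 34.13 %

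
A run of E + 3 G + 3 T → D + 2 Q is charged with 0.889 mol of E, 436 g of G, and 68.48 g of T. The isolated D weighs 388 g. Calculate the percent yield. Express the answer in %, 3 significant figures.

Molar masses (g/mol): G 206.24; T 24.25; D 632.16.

n(E) = 0.8890 mol
n(G) = 436.0 / 206.24 = 2.114 mol
n(T) = 68.48 / 24.25 = 2.824 mol
n/ν for E = 0.8890/1 = 0.8890
n/ν for G = 2.114/3 = 0.7047
n/ν for T = 2.824/3 = 0.9413
Smallest n/ν is G → limiting reagent.
theoretical n(D) = (1/3) × 2.114 = 0.7047 mol → 445.5 g
% yield = 388 / 445.5 × 100 = 87.09 %

87.1 %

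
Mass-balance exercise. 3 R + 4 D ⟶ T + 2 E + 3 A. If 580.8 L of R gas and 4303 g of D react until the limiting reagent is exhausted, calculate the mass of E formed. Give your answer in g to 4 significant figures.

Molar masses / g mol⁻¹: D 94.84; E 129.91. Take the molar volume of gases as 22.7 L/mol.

n(R) = 580.8 / 22.7 = 25.59 mol
n(D) = 4303 / 94.84 = 45.37 mol
n/ν for R = 25.59/3 = 8.530
n/ν for D = 45.37/4 = 11.34
Smallest n/ν is R → limiting reagent.
n(E) = (2/3) × 25.59 = 17.06 mol
mass = 17.06 × 129.91 = 2216 g

2216 g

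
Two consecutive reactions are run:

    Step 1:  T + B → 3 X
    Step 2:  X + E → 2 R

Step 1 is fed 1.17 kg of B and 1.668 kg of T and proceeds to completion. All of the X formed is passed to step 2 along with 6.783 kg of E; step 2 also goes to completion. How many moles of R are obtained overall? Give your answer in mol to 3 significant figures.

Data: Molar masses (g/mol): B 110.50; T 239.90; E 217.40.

41.7 mol

Step 1:
n(B) = 1.170×1000 / 110.50 = 10.59 mol
n(T) = 1.668×1000 / 239.90 = 6.953 mol
n/ν → B: 10.59, T: 6.953; T is limiting.
n(X) produced = (3/1) × 6.953 = 20.86 mol
Step 2:
n(X) available = 20.86 mol
n(E) = 6.783×1000 / 217.40 = 31.20 mol
n/ν → X: 20.86, E: 31.20; X is limiting.
n(R) = (2/1) × 20.86 = 41.72 mol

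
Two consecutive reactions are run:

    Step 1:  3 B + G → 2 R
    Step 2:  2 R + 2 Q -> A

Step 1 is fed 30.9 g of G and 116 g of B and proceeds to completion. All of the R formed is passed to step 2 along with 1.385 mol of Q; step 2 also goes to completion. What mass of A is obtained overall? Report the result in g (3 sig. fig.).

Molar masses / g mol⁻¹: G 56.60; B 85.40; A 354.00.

Step 1:
n(G) = 30.90 / 56.60 = 0.5459 mol
n(B) = 116.0 / 85.40 = 1.358 mol
n/ν for G = 0.5459/1 = 0.5459
n/ν for B = 1.358/3 = 0.4527
Smallest n/ν is B → limiting reagent.
n(R) produced = (2/3) × 1.358 = 0.9053 mol
Step 2:
n(R) available = 0.9053 mol
n(Q) = 1.385 mol
n/ν for R = 0.9053/2 = 0.4527
n/ν for Q = 1.385/2 = 0.6925
Smallest n/ν is R → limiting reagent.
n(A) = (1/2) × 0.9053 = 0.4527 mol
mass = 0.4527 × 354.00 = 160.3 g

160 g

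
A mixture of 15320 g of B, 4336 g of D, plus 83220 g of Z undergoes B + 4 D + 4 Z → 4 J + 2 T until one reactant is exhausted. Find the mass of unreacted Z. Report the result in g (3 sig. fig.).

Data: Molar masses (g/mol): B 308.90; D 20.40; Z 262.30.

n(B) = 15320 / 308.90 = 49.60 mol
n(D) = 4336 / 20.40 = 212.5 mol
n(Z) = 83220 / 262.30 = 317.3 mol
n/ν → B: 49.60, D: 53.13, Z: 79.33; B is limiting.
Z consumed = (4/1) × 49.60 = 198.4 mol
Z remaining = 317.3 − 198.4 = 118.9 mol
mass = 118.9 × 262.30 = 31190 g

31200 g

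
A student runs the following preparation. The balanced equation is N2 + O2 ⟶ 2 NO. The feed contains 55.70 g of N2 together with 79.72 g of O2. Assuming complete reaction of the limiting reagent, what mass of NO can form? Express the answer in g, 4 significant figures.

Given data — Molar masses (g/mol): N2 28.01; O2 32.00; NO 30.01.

n(N2) = 55.70 / 28.01 = 1.989 mol
n(O2) = 79.72 / 32.00 = 2.491 mol
n/ν for N2 = 1.989/1 = 1.989
n/ν for O2 = 2.491/1 = 2.491
Smallest n/ν is N2 → limiting reagent.
n(NO) = (2/1) × 1.989 = 3.978 mol
mass = 3.978 × 30.01 = 119.4 g

119.4 g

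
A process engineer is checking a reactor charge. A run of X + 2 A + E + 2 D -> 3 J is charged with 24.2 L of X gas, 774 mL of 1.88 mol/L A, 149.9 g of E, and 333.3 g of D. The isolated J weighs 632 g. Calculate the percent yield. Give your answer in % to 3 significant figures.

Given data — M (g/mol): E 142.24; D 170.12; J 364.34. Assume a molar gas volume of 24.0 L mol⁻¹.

79.5 %

n(X) = 24.20 / 24.0 = 1.008 mol
n(A) = 1.88 × 774.0/1000 = 1.455 mol
n(E) = 149.9 / 142.24 = 1.054 mol
n(D) = 333.3 / 170.12 = 1.959 mol
n/ν for X = 1.008/1 = 1.008
n/ν for A = 1.455/2 = 0.7275
n/ν for E = 1.054/1 = 1.054
n/ν for D = 1.959/2 = 0.9795
Smallest n/ν is A → limiting reagent.
theoretical n(J) = (3/2) × 1.455 = 2.183 mol → 795.4 g
% yield = 632 / 795.4 × 100 = 79.46 %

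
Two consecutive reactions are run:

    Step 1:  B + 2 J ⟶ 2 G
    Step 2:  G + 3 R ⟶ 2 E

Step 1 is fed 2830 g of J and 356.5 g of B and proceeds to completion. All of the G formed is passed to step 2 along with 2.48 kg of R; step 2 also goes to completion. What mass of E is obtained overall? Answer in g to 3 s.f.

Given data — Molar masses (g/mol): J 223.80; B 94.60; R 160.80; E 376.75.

3870 g

Step 1:
n(J) = 2830 / 223.80 = 12.65 mol
n(B) = 356.5 / 94.60 = 3.768 mol
n/ν for J = 12.65/2 = 6.325
n/ν for B = 3.768/1 = 3.768
Smallest n/ν is B → limiting reagent.
n(G) produced = (2/1) × 3.768 = 7.536 mol
Step 2:
n(G) available = 7.536 mol
n(R) = 2.480×1000 / 160.80 = 15.42 mol
n/ν for G = 7.536/1 = 7.536
n/ν for R = 15.42/3 = 5.140
Smallest n/ν is R → limiting reagent.
n(E) = (2/3) × 15.42 = 10.28 mol
mass = 10.28 × 376.75 = 3873 g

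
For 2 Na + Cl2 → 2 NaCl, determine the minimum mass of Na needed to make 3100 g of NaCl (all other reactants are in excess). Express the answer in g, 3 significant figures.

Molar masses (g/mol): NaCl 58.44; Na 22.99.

n(NaCl) = 3100 / 58.44 = 53.05 mol
n(Na) = (2/2) × 53.05 = 53.05 mol
mass = 53.05 × 22.99 = 1220 g

1220 g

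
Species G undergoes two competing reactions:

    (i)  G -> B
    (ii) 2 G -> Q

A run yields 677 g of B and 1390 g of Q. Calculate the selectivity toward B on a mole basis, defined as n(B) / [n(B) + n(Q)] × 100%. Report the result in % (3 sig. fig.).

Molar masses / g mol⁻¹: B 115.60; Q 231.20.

49.3 %

n(B) = 677 / 115.60 = 5.856 mol
n(Q) = 1390 / 231.20 = 6.012 mol
selectivity = 5.856/(5.856+6.012) × 100 = 49.34 %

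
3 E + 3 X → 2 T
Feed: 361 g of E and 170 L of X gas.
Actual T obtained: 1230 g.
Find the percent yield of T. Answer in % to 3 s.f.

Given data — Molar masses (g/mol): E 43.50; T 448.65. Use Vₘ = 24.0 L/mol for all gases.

58.1 %

n(E) = 361.0 / 43.50 = 8.299 mol
n(X) = 170.0 / 24.0 = 7.083 mol
n/ν for E = 8.299/3 = 2.766
n/ν for X = 7.083/3 = 2.361
Smallest n/ν is X → limiting reagent.
theoretical n(T) = (2/3) × 7.083 = 4.722 mol → 2119 g
% yield = 1230 / 2119 × 100 = 58.05 %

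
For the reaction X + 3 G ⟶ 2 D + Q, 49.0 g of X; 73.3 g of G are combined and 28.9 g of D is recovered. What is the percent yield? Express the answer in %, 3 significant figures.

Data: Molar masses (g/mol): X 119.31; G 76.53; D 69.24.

65.4 %

n(X) = 49.00 / 119.31 = 0.4107 mol
n(G) = 73.30 / 76.53 = 0.9578 mol
n/ν for X = 0.4107/1 = 0.4107
n/ν for G = 0.9578/3 = 0.3193
Smallest n/ν is G → limiting reagent.
theoretical n(D) = (2/3) × 0.9578 = 0.6385 mol → 44.21 g
% yield = 28.9 / 44.21 × 100 = 65.37 %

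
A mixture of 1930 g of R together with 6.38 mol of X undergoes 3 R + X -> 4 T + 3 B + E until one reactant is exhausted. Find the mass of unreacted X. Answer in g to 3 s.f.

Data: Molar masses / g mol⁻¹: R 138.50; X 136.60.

237 g

n(R) = 1930 / 138.50 = 13.94 mol
n(X) = 6.380 mol
n/ν for R = 13.94/3 = 4.647
n/ν for X = 6.380/1 = 6.380
Smallest n/ν is R → limiting reagent.
X consumed = (1/3) × 13.94 = 4.647 mol
X remaining = 6.380 − 4.647 = 1.733 mol
mass = 1.733 × 136.60 = 236.7 g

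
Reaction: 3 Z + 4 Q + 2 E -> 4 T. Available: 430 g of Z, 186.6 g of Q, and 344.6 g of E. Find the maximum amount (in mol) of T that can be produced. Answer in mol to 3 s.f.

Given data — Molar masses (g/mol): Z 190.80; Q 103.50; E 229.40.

1.80 mol

n(Z) = 430.0 / 190.80 = 2.254 mol
n(Q) = 186.6 / 103.50 = 1.803 mol
n(E) = 344.6 / 229.40 = 1.502 mol
n/ν for Z = 2.254/3 = 0.7513
n/ν for Q = 1.803/4 = 0.4508
n/ν for E = 1.502/2 = 0.7510
Smallest n/ν is Q → limiting reagent.
n(T) = (4/4) × 1.803 = 1.803 mol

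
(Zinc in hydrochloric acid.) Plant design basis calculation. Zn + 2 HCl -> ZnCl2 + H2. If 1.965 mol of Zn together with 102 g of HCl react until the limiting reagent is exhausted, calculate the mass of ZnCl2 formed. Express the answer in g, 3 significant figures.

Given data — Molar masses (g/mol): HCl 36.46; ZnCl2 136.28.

191 g

n(Zn) = 1.965 mol
n(HCl) = 102.0 / 36.46 = 2.798 mol
n/ν for Zn = 1.965/1 = 1.965
n/ν for HCl = 2.798/2 = 1.399
Smallest n/ν is HCl → limiting reagent.
n(ZnCl2) = (1/2) × 2.798 = 1.399 mol
mass = 1.399 × 136.28 = 190.7 g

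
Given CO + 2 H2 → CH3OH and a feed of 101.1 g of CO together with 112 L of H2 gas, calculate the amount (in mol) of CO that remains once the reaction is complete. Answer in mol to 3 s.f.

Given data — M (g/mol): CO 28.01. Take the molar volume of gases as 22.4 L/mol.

n(CO) = 101.1 / 28.01 = 3.609 mol
n(H2) = 112.0 / 22.4 = 5.000 mol
n/ν for CO = 3.609/1 = 3.609
n/ν for H2 = 5.000/2 = 2.500
Smallest n/ν is H2 → limiting reagent.
CO consumed = (1/2) × 5.000 = 2.500 mol
CO remaining = 3.609 − 2.500 = 1.109 mol

1.11 mol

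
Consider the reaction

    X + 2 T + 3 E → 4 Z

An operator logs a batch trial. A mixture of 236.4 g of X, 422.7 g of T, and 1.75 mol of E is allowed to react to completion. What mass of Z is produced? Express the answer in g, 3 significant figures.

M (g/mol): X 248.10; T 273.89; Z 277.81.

n(X) = 236.4 / 248.10 = 0.9528 mol
n(T) = 422.7 / 273.89 = 1.543 mol
n(E) = 1.750 mol
n/ν for X = 0.9528/1 = 0.9528
n/ν for T = 1.543/2 = 0.7715
n/ν for E = 1.750/3 = 0.5833
Smallest n/ν is E → limiting reagent.
n(Z) = (4/3) × 1.750 = 2.333 mol
mass = 2.333 × 277.81 = 648.1 g

648 g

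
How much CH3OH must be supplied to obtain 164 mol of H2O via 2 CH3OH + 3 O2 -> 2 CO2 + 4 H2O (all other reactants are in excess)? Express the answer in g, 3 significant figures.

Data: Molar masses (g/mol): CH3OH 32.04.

n(H2O) = 164.0 mol
n(CH3OH) = (2/4) × 164.0 = 82.00 mol
mass = 82.00 × 32.04 = 2627 g

2630 g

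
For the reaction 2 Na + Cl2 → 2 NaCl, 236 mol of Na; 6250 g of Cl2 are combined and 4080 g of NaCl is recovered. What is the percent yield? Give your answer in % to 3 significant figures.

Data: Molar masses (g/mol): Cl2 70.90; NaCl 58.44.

39.6 %

n(Na) = 236.0 mol
n(Cl2) = 6250 / 70.90 = 88.15 mol
n/ν for Na = 236.0/2 = 118.0
n/ν for Cl2 = 88.15/1 = 88.15
Smallest n/ν is Cl2 → limiting reagent.
theoretical n(NaCl) = (2/1) × 88.15 = 176.3 mol → 10300 g
% yield = 4080 / 10300 × 100 = 39.61 %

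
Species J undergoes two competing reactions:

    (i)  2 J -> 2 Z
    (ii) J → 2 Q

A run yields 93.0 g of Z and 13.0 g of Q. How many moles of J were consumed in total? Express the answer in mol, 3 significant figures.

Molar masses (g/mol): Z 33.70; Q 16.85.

3.15 mol

n(Z) = 93.0 / 33.70 = 2.760 mol
n(Q) = 13.0 / 16.85 = 0.7715 mol
n(J) via (i) = (2/2)×2.760 = 2.760 mol
n(J) via (ii) = (1/2)×0.7715 = 0.3858 mol
total n(J) = 2.760 + 0.3858 = 3.146 mol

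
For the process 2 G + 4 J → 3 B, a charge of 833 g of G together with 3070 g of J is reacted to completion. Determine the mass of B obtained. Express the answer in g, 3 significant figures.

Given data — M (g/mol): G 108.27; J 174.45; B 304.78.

n(G) = 833.0 / 108.27 = 7.694 mol
n(J) = 3070 / 174.45 = 17.60 mol
n/ν for G = 7.694/2 = 3.847
n/ν for J = 17.60/4 = 4.400
Smallest n/ν is G → limiting reagent.
n(B) = (3/2) × 7.694 = 11.54 mol
mass = 11.54 × 304.78 = 3517 g

3520 g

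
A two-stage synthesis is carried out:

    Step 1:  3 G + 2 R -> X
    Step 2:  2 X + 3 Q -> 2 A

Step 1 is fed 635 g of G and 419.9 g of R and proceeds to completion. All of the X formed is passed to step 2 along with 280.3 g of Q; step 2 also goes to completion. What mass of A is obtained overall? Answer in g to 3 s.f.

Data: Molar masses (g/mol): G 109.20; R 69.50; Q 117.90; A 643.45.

Step 1:
n(G) = 635.0 / 109.20 = 5.815 mol
n(R) = 419.9 / 69.50 = 6.042 mol
n/ν for G = 5.815/3 = 1.938
n/ν for R = 6.042/2 = 3.021
Smallest n/ν is G → limiting reagent.
n(X) produced = (1/3) × 5.815 = 1.938 mol
Step 2:
n(X) available = 1.938 mol
n(Q) = 280.3 / 117.90 = 2.377 mol
n/ν for X = 1.938/2 = 0.9690
n/ν for Q = 2.377/3 = 0.7923
Smallest n/ν is Q → limiting reagent.
n(A) = (2/3) × 2.377 = 1.585 mol
mass = 1.585 × 643.45 = 1020 g

1020 g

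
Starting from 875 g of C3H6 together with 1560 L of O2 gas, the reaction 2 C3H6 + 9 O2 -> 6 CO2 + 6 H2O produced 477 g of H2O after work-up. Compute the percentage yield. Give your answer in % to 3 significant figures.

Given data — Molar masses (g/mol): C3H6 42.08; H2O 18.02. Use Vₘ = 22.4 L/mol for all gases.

57.0 %

n(C3H6) = 875.0 / 42.08 = 20.79 mol
n(O2) = 1560 / 22.4 = 69.64 mol
n/ν for C3H6 = 20.79/2 = 10.40
n/ν for O2 = 69.64/9 = 7.738
Smallest n/ν is O2 → limiting reagent.
theoretical n(H2O) = (6/9) × 69.64 = 46.43 mol → 836.7 g
% yield = 477 / 836.7 × 100 = 57.01 %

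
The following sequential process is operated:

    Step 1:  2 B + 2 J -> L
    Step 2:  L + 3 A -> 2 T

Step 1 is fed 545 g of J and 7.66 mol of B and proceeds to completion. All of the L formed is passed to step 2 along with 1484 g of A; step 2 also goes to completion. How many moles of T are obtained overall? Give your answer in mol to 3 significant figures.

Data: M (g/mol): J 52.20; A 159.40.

6.21 mol

Step 1:
n(J) = 545.0 / 52.20 = 10.44 mol
n(B) = 7.660 mol
n/ν for J = 10.44/2 = 5.220
n/ν for B = 7.660/2 = 3.830
Smallest n/ν is B → limiting reagent.
n(L) produced = (1/2) × 7.660 = 3.830 mol
Step 2:
n(L) available = 3.830 mol
n(A) = 1484 / 159.40 = 9.310 mol
n/ν for L = 3.830/1 = 3.830
n/ν for A = 9.310/3 = 3.103
Smallest n/ν is A → limiting reagent.
n(T) = (2/3) × 9.310 = 6.207 mol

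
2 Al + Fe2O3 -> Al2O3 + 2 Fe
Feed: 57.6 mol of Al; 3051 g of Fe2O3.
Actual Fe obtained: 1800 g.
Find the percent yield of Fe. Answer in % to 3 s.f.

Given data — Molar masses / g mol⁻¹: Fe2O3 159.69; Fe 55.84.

n(Al) = 57.60 mol
n(Fe2O3) = 3051 / 159.69 = 19.11 mol
n/ν for Al = 57.60/2 = 28.80
n/ν for Fe2O3 = 19.11/1 = 19.11
Smallest n/ν is Fe2O3 → limiting reagent.
theoretical n(Fe) = (2/1) × 19.11 = 38.22 mol → 2134 g
% yield = 1800 / 2134 × 100 = 84.35 %

84.4 %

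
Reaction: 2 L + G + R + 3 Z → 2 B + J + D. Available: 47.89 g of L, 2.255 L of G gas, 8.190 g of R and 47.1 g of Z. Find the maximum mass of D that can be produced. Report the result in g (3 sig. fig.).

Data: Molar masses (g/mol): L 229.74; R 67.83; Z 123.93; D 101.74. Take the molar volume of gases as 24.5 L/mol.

9.36 g

n(L) = 47.89 / 229.74 = 0.2085 mol
n(G) = 2.255 / 24.5 = 0.09204 mol
n(R) = 8.190 / 67.83 = 0.1207 mol
n(Z) = 47.10 / 123.93 = 0.3801 mol
n/ν for L = 0.2085/2 = 0.1043
n/ν for G = 0.09204/1 = 0.09204
n/ν for R = 0.1207/1 = 0.1207
n/ν for Z = 0.3801/3 = 0.1267
Smallest n/ν is G → limiting reagent.
n(D) = (1/1) × 0.09204 = 0.09204 mol
mass = 0.09204 × 101.74 = 9.364 g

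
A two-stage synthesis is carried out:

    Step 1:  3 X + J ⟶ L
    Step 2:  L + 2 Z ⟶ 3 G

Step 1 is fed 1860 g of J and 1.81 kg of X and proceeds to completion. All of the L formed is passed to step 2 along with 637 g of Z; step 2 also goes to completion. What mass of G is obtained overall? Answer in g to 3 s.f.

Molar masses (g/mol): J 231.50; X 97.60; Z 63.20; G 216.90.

Step 1:
n(J) = 1860 / 231.50 = 8.035 mol
n(X) = 1.810×1000 / 97.60 = 18.55 mol
n/ν → J: 8.035, X: 6.183; X is limiting.
n(L) produced = (1/3) × 18.55 = 6.183 mol
Step 2:
n(L) available = 6.183 mol
n(Z) = 637.0 / 63.20 = 10.08 mol
n/ν → L: 6.183, Z: 5.040; Z is limiting.
n(G) = (3/2) × 10.08 = 15.12 mol
mass = 15.12 × 216.90 = 3280 g

3280 g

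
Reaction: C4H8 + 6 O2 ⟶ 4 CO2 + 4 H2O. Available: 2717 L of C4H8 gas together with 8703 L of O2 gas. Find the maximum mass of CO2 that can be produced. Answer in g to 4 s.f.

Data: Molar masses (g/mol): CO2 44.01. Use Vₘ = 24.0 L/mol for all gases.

10640 g

n(C4H8) = 2717 / 24.0 = 113.2 mol
n(O2) = 8703 / 24.0 = 362.6 mol
n/ν for C4H8 = 113.2/1 = 113.2
n/ν for O2 = 362.6/6 = 60.43
Smallest n/ν is O2 → limiting reagent.
n(CO2) = (4/6) × 362.6 = 241.7 mol
mass = 241.7 × 44.01 = 10640 g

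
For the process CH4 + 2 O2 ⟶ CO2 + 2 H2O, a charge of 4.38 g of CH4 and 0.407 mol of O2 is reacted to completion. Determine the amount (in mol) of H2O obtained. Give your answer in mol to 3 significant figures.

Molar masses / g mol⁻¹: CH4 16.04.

0.407 mol

n(CH4) = 4.380 / 16.04 = 0.2731 mol
n(O2) = 0.4070 mol
n/ν → CH4: 0.2731, O2: 0.2035; O2 is limiting.
n(H2O) = (2/2) × 0.4070 = 0.4070 mol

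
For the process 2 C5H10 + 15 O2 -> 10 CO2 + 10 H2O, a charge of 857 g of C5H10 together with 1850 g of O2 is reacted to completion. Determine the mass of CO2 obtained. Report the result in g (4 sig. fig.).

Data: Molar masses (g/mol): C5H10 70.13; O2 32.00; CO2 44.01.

1696 g

n(C5H10) = 857.0 / 70.13 = 12.22 mol
n(O2) = 1850 / 32.00 = 57.81 mol
n/ν for C5H10 = 12.22/2 = 6.110
n/ν for O2 = 57.81/15 = 3.854
Smallest n/ν is O2 → limiting reagent.
n(CO2) = (10/15) × 57.81 = 38.54 mol
mass = 38.54 × 44.01 = 1696 g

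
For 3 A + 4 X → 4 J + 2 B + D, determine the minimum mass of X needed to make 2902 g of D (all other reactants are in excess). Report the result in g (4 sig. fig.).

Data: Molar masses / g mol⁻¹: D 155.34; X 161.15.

12040 g

n(D) = 2902 / 155.34 = 18.68 mol
n(X) = (4/1) × 18.68 = 74.72 mol
mass = 74.72 × 161.15 = 12040 g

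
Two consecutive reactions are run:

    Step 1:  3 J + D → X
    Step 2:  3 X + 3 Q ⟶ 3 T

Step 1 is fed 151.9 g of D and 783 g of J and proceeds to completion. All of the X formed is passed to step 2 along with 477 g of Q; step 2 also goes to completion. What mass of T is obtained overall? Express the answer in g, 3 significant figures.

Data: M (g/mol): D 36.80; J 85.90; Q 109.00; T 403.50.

Step 1:
n(D) = 151.9 / 36.80 = 4.128 mol
n(J) = 783.0 / 85.90 = 9.115 mol
n/ν for D = 4.128/1 = 4.128
n/ν for J = 9.115/3 = 3.038
Smallest n/ν is J → limiting reagent.
n(X) produced = (1/3) × 9.115 = 3.038 mol
Step 2:
n(X) available = 3.038 mol
n(Q) = 477.0 / 109.00 = 4.376 mol
n/ν for X = 3.038/3 = 1.013
n/ν for Q = 4.376/3 = 1.459
Smallest n/ν is X → limiting reagent.
n(T) = (3/3) × 3.038 = 3.038 mol
mass = 3.038 × 403.50 = 1226 g

1230 g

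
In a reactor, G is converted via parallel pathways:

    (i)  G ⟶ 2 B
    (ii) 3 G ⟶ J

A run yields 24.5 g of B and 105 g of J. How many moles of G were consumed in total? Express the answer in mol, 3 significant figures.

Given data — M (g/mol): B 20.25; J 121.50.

3.20 mol

n(B) = 24.5 / 20.25 = 1.210 mol
n(J) = 105 / 121.50 = 0.8642 mol
n(G) via (i) = (1/2)×1.210 = 0.6050 mol
n(G) via (ii) = (3/1)×0.8642 = 2.593 mol
total n(G) = 0.6050 + 2.593 = 3.198 mol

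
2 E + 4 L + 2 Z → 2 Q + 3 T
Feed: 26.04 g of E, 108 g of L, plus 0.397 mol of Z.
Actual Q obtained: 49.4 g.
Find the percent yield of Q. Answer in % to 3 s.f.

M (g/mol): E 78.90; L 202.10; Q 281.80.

65.6 %

n(E) = 26.04 / 78.90 = 0.3300 mol
n(L) = 108.0 / 202.10 = 0.5344 mol
n(Z) = 0.3970 mol
n/ν for E = 0.3300/2 = 0.1650
n/ν for L = 0.5344/4 = 0.1336
n/ν for Z = 0.3970/2 = 0.1985
Smallest n/ν is L → limiting reagent.
theoretical n(Q) = (2/4) × 0.5344 = 0.2672 mol → 75.30 g
% yield = 49.4 / 75.30 × 100 = 65.60 %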